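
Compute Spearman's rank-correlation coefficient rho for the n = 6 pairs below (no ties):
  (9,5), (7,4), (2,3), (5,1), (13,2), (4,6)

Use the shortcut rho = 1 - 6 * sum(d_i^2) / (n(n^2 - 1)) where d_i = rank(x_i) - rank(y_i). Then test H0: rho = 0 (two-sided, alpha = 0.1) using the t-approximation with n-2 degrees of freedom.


Step 1: Rank x and y separately (midranks; no ties here).
rank(x): 9->5, 7->4, 2->1, 5->3, 13->6, 4->2
rank(y): 5->5, 4->4, 3->3, 1->1, 2->2, 6->6
Step 2: d_i = R_x(i) - R_y(i); compute d_i^2.
  (5-5)^2=0, (4-4)^2=0, (1-3)^2=4, (3-1)^2=4, (6-2)^2=16, (2-6)^2=16
sum(d^2) = 40.
Step 3: rho = 1 - 6*40 / (6*(6^2 - 1)) = 1 - 240/210 = -0.142857.
Step 4: Under H0, t = rho * sqrt((n-2)/(1-rho^2)) = -0.2887 ~ t(4).
Step 5: Two-sided p-value from the t-distribution with 4 df = 0.787172.
Step 6: alpha = 0.1. fail to reject H0.

rho = -0.1429, p = 0.787172, fail to reject H0 at alpha = 0.1.


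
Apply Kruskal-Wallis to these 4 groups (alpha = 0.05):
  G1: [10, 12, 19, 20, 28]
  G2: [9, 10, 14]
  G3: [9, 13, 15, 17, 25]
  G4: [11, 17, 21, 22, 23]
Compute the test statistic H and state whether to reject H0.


Step 1: Combine all N = 18 observations and assign midranks.
sorted (value, group, rank): (9,G2,1.5), (9,G3,1.5), (10,G1,3.5), (10,G2,3.5), (11,G4,5), (12,G1,6), (13,G3,7), (14,G2,8), (15,G3,9), (17,G3,10.5), (17,G4,10.5), (19,G1,12), (20,G1,13), (21,G4,14), (22,G4,15), (23,G4,16), (25,G3,17), (28,G1,18)
Step 2: Sum ranks within each group.
R_1 = 52.5 (n_1 = 5)
R_2 = 13 (n_2 = 3)
R_3 = 45 (n_3 = 5)
R_4 = 60.5 (n_4 = 5)
Step 3: H = 12/(N(N+1)) * sum(R_i^2/n_i) - 3(N+1)
     = 12/(18*19) * (52.5^2/5 + 13^2/3 + 45^2/5 + 60.5^2/5) - 3*19
     = 0.035088 * 1744.63 - 57
     = 4.215205.
Step 4: Ties present; correction factor C = 1 - 18/(18^3 - 18) = 0.996904. Corrected H = 4.215205 / 0.996904 = 4.228295.
Step 5: Under H0, H ~ chi^2(3); p-value = 0.237844.
Step 6: alpha = 0.05. fail to reject H0.

H = 4.2283, df = 3, p = 0.237844, fail to reject H0.


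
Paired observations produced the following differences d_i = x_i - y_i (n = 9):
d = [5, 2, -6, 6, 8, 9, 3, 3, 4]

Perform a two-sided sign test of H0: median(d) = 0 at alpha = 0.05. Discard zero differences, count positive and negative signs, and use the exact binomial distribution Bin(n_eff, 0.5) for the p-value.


Step 1: Discard zero differences. Original n = 9; n_eff = number of nonzero differences = 9.
Nonzero differences (with sign): +5, +2, -6, +6, +8, +9, +3, +3, +4
Step 2: Count signs: positive = 8, negative = 1.
Step 3: Under H0: P(positive) = 0.5, so the number of positives S ~ Bin(9, 0.5).
Step 4: Two-sided exact p-value = sum of Bin(9,0.5) probabilities at or below the observed probability = 0.039062.
Step 5: alpha = 0.05. reject H0.

n_eff = 9, pos = 8, neg = 1, p = 0.039062, reject H0.


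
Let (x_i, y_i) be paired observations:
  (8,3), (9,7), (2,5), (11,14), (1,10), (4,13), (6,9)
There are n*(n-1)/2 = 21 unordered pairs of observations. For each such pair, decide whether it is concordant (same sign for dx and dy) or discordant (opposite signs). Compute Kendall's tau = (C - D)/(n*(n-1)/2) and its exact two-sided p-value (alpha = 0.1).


Step 1: Enumerate the 21 unordered pairs (i,j) with i<j and classify each by sign(x_j-x_i) * sign(y_j-y_i).
  (1,2):dx=+1,dy=+4->C; (1,3):dx=-6,dy=+2->D; (1,4):dx=+3,dy=+11->C; (1,5):dx=-7,dy=+7->D
  (1,6):dx=-4,dy=+10->D; (1,7):dx=-2,dy=+6->D; (2,3):dx=-7,dy=-2->C; (2,4):dx=+2,dy=+7->C
  (2,5):dx=-8,dy=+3->D; (2,6):dx=-5,dy=+6->D; (2,7):dx=-3,dy=+2->D; (3,4):dx=+9,dy=+9->C
  (3,5):dx=-1,dy=+5->D; (3,6):dx=+2,dy=+8->C; (3,7):dx=+4,dy=+4->C; (4,5):dx=-10,dy=-4->C
  (4,6):dx=-7,dy=-1->C; (4,7):dx=-5,dy=-5->C; (5,6):dx=+3,dy=+3->C; (5,7):dx=+5,dy=-1->D
  (6,7):dx=+2,dy=-4->D
Step 2: C = 11, D = 10, total pairs = 21.
Step 3: tau = (C - D)/(n(n-1)/2) = (11 - 10)/21 = 0.047619.
Step 4: Exact two-sided p-value (enumerate n! = 5040 permutations of y under H0): p = 1.000000.
Step 5: alpha = 0.1. fail to reject H0.

tau_b = 0.0476 (C=11, D=10), p = 1.000000, fail to reject H0.


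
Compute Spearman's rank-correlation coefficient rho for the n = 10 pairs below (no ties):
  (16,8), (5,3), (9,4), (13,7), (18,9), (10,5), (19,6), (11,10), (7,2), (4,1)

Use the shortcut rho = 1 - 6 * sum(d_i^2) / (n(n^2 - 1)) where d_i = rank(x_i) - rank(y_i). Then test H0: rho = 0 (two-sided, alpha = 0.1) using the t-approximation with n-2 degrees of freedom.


Step 1: Rank x and y separately (midranks; no ties here).
rank(x): 16->8, 5->2, 9->4, 13->7, 18->9, 10->5, 19->10, 11->6, 7->3, 4->1
rank(y): 8->8, 3->3, 4->4, 7->7, 9->9, 5->5, 6->6, 10->10, 2->2, 1->1
Step 2: d_i = R_x(i) - R_y(i); compute d_i^2.
  (8-8)^2=0, (2-3)^2=1, (4-4)^2=0, (7-7)^2=0, (9-9)^2=0, (5-5)^2=0, (10-6)^2=16, (6-10)^2=16, (3-2)^2=1, (1-1)^2=0
sum(d^2) = 34.
Step 3: rho = 1 - 6*34 / (10*(10^2 - 1)) = 1 - 204/990 = 0.793939.
Step 4: Under H0, t = rho * sqrt((n-2)/(1-rho^2)) = 3.6934 ~ t(8).
Step 5: Two-sided p-value from the t-distribution with 8 df = 0.006100.
Step 6: alpha = 0.1. reject H0.

rho = 0.7939, p = 0.006100, reject H0 at alpha = 0.1.


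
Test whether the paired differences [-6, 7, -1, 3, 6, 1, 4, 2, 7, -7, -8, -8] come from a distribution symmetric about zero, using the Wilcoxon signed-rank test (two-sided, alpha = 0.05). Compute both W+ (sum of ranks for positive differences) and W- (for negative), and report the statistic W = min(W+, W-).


Step 1: Drop any zero differences (none here) and take |d_i|.
|d| = [6, 7, 1, 3, 6, 1, 4, 2, 7, 7, 8, 8]
Step 2: Midrank |d_i| (ties get averaged ranks).
ranks: |6|->6.5, |7|->9, |1|->1.5, |3|->4, |6|->6.5, |1|->1.5, |4|->5, |2|->3, |7|->9, |7|->9, |8|->11.5, |8|->11.5
Step 3: Attach original signs; sum ranks with positive sign and with negative sign.
W+ = 9 + 4 + 6.5 + 1.5 + 5 + 3 + 9 = 38
W- = 6.5 + 1.5 + 9 + 11.5 + 11.5 = 40
(Check: W+ + W- = 78 should equal n(n+1)/2 = 78.)
Step 4: Test statistic W = min(W+, W-) = 38.
Step 5: Ties in |d|, so use the tie-corrected normal approximation.
        E[W] = n(n+1)/4 = 12*13/4 = 39.
        Tie groups: |d|=1 (t=2), |d|=6 (t=2), |d|=7 (t=3), |d|=8 (t=2); sum(t^3 - t) = 42.
        Var[W] = n(n+1)(2n+1)/24 - sum(t^3-t)/48 = 3900/24 - 42/48 = 161.625.
        z = (W - E[W]) / sqrt(Var[W]) = (38 - 39) / 12.7132 = -0.0787.
        Two-sided p = 2*Phi(z) = 0.937304.
Step 6: alpha = 0.05. fail to reject H0.

W+ = 38, W- = 40, W = min = 38, p = 0.937304, fail to reject H0.


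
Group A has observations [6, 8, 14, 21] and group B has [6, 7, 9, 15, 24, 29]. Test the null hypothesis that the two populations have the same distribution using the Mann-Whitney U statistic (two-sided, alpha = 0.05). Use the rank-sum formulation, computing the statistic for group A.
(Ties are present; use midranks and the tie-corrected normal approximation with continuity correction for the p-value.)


Step 1: Combine and sort all 10 observations; assign midranks.
sorted (value, group): (6,X), (6,Y), (7,Y), (8,X), (9,Y), (14,X), (15,Y), (21,X), (24,Y), (29,Y)
ranks: 6->1.5, 6->1.5, 7->3, 8->4, 9->5, 14->6, 15->7, 21->8, 24->9, 29->10
Step 2: Rank sum for X: R1 = 1.5 + 4 + 6 + 8 = 19.5.
Step 3: U_X = R1 - n1(n1+1)/2 = 19.5 - 4*5/2 = 19.5 - 10 = 9.5.
       U_Y = n1*n2 - U_X = 24 - 9.5 = 14.5.
Step 4: Ties are present, so use the tie-corrected normal approximation (with continuity correction) for the p-value.
Step 5: p-value = 0.668870; compare to alpha = 0.05. fail to reject H0.

U_X = 9.5, p = 0.668870, fail to reject H0 at alpha = 0.05.


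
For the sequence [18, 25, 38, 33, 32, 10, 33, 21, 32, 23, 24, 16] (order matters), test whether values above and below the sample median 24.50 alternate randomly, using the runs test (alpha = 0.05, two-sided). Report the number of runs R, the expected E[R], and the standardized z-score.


Step 1: Compute median = 24.50; label A = above, B = below.
Labels in order: BAAAABABABBB  (n_A = 6, n_B = 6)
Step 2: Count runs R = 7.
Step 3: Under H0 (random ordering), E[R] = 2*n_A*n_B/(n_A+n_B) + 1 = 2*6*6/12 + 1 = 7.0000.
        Var[R] = 2*n_A*n_B*(2*n_A*n_B - n_A - n_B) / ((n_A+n_B)^2 * (n_A+n_B-1)) = 4320/1584 = 2.7273.
        SD[R] = 1.6514.
Step 4: R = E[R], so z = 0 with no continuity correction.
Step 5: Two-sided p-value via normal approximation = 2*(1 - Phi(|z|)) = 1.000000.
Step 6: alpha = 0.05. fail to reject H0.

R = 7, z = 0.0000, p = 1.000000, fail to reject H0.


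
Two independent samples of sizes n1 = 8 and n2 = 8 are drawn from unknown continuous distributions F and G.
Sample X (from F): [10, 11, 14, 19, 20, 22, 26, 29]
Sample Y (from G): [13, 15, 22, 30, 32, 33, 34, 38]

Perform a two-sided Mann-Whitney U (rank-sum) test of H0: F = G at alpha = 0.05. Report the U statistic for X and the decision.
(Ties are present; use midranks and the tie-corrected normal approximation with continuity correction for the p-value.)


Step 1: Combine and sort all 16 observations; assign midranks.
sorted (value, group): (10,X), (11,X), (13,Y), (14,X), (15,Y), (19,X), (20,X), (22,X), (22,Y), (26,X), (29,X), (30,Y), (32,Y), (33,Y), (34,Y), (38,Y)
ranks: 10->1, 11->2, 13->3, 14->4, 15->5, 19->6, 20->7, 22->8.5, 22->8.5, 26->10, 29->11, 30->12, 32->13, 33->14, 34->15, 38->16
Step 2: Rank sum for X: R1 = 1 + 2 + 4 + 6 + 7 + 8.5 + 10 + 11 = 49.5.
Step 3: U_X = R1 - n1(n1+1)/2 = 49.5 - 8*9/2 = 49.5 - 36 = 13.5.
       U_Y = n1*n2 - U_X = 64 - 13.5 = 50.5.
Step 4: Ties are present, so use the tie-corrected normal approximation (with continuity correction) for the p-value.
Step 5: p-value = 0.058522; compare to alpha = 0.05. fail to reject H0.

U_X = 13.5, p = 0.058522, fail to reject H0 at alpha = 0.05.


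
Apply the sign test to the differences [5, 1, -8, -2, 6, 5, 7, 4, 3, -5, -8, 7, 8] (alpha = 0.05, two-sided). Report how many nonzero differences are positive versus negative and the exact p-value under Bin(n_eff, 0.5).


Step 1: Discard zero differences. Original n = 13; n_eff = number of nonzero differences = 13.
Nonzero differences (with sign): +5, +1, -8, -2, +6, +5, +7, +4, +3, -5, -8, +7, +8
Step 2: Count signs: positive = 9, negative = 4.
Step 3: Under H0: P(positive) = 0.5, so the number of positives S ~ Bin(13, 0.5).
Step 4: Two-sided exact p-value = sum of Bin(13,0.5) probabilities at or below the observed probability = 0.266846.
Step 5: alpha = 0.05. fail to reject H0.

n_eff = 13, pos = 9, neg = 4, p = 0.266846, fail to reject H0.


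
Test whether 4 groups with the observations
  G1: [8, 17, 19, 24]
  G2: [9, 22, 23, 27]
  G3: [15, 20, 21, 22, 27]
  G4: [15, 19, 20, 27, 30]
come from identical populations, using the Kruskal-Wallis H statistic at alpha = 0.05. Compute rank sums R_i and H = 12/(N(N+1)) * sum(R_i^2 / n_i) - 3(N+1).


Step 1: Combine all N = 18 observations and assign midranks.
sorted (value, group, rank): (8,G1,1), (9,G2,2), (15,G3,3.5), (15,G4,3.5), (17,G1,5), (19,G1,6.5), (19,G4,6.5), (20,G3,8.5), (20,G4,8.5), (21,G3,10), (22,G2,11.5), (22,G3,11.5), (23,G2,13), (24,G1,14), (27,G2,16), (27,G3,16), (27,G4,16), (30,G4,18)
Step 2: Sum ranks within each group.
R_1 = 26.5 (n_1 = 4)
R_2 = 42.5 (n_2 = 4)
R_3 = 49.5 (n_3 = 5)
R_4 = 52.5 (n_4 = 5)
Step 3: H = 12/(N(N+1)) * sum(R_i^2/n_i) - 3(N+1)
     = 12/(18*19) * (26.5^2/4 + 42.5^2/4 + 49.5^2/5 + 52.5^2/5) - 3*19
     = 0.035088 * 1668.42 - 57
     = 1.541228.
Step 4: Ties present; correction factor C = 1 - 48/(18^3 - 18) = 0.991744. Corrected H = 1.541228 / 0.991744 = 1.554058.
Step 5: Under H0, H ~ chi^2(3); p-value = 0.669851.
Step 6: alpha = 0.05. fail to reject H0.

H = 1.5541, df = 3, p = 0.669851, fail to reject H0.


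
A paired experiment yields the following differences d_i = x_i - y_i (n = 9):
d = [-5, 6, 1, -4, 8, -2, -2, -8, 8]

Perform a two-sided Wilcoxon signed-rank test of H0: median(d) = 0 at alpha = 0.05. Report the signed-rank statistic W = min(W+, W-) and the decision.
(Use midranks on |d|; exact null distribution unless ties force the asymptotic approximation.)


Step 1: Drop any zero differences (none here) and take |d_i|.
|d| = [5, 6, 1, 4, 8, 2, 2, 8, 8]
Step 2: Midrank |d_i| (ties get averaged ranks).
ranks: |5|->5, |6|->6, |1|->1, |4|->4, |8|->8, |2|->2.5, |2|->2.5, |8|->8, |8|->8
Step 3: Attach original signs; sum ranks with positive sign and with negative sign.
W+ = 6 + 1 + 8 + 8 = 23
W- = 5 + 4 + 2.5 + 2.5 + 8 = 22
(Check: W+ + W- = 45 should equal n(n+1)/2 = 45.)
Step 4: Test statistic W = min(W+, W-) = 22.
Step 5: Ties in |d|, so use the tie-corrected normal approximation.
        E[W] = n(n+1)/4 = 9*10/4 = 22.5.
        Tie groups: |d|=2 (t=2), |d|=8 (t=3); sum(t^3 - t) = 30.
        Var[W] = n(n+1)(2n+1)/24 - sum(t^3-t)/48 = 1710/24 - 30/48 = 70.625.
        z = (W - E[W]) / sqrt(Var[W]) = (22 - 22.5) / 8.4039 = -0.0595.
        Two-sided p = 2*Phi(z) = 0.952557.
Step 6: alpha = 0.05. fail to reject H0.

W+ = 23, W- = 22, W = min = 22, p = 0.952557, fail to reject H0.


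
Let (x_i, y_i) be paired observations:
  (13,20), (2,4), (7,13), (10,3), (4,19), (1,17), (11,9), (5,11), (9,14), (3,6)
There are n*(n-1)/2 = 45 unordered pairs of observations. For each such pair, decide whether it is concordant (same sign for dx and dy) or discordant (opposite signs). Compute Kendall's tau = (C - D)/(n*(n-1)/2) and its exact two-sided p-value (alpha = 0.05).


Step 1: Enumerate the 45 unordered pairs (i,j) with i<j and classify each by sign(x_j-x_i) * sign(y_j-y_i).
  (1,2):dx=-11,dy=-16->C; (1,3):dx=-6,dy=-7->C; (1,4):dx=-3,dy=-17->C; (1,5):dx=-9,dy=-1->C
  (1,6):dx=-12,dy=-3->C; (1,7):dx=-2,dy=-11->C; (1,8):dx=-8,dy=-9->C; (1,9):dx=-4,dy=-6->C
  (1,10):dx=-10,dy=-14->C; (2,3):dx=+5,dy=+9->C; (2,4):dx=+8,dy=-1->D; (2,5):dx=+2,dy=+15->C
  (2,6):dx=-1,dy=+13->D; (2,7):dx=+9,dy=+5->C; (2,8):dx=+3,dy=+7->C; (2,9):dx=+7,dy=+10->C
  (2,10):dx=+1,dy=+2->C; (3,4):dx=+3,dy=-10->D; (3,5):dx=-3,dy=+6->D; (3,6):dx=-6,dy=+4->D
  (3,7):dx=+4,dy=-4->D; (3,8):dx=-2,dy=-2->C; (3,9):dx=+2,dy=+1->C; (3,10):dx=-4,dy=-7->C
  (4,5):dx=-6,dy=+16->D; (4,6):dx=-9,dy=+14->D; (4,7):dx=+1,dy=+6->C; (4,8):dx=-5,dy=+8->D
  (4,9):dx=-1,dy=+11->D; (4,10):dx=-7,dy=+3->D; (5,6):dx=-3,dy=-2->C; (5,7):dx=+7,dy=-10->D
  (5,8):dx=+1,dy=-8->D; (5,9):dx=+5,dy=-5->D; (5,10):dx=-1,dy=-13->C; (6,7):dx=+10,dy=-8->D
  (6,8):dx=+4,dy=-6->D; (6,9):dx=+8,dy=-3->D; (6,10):dx=+2,dy=-11->D; (7,8):dx=-6,dy=+2->D
  (7,9):dx=-2,dy=+5->D; (7,10):dx=-8,dy=-3->C; (8,9):dx=+4,dy=+3->C; (8,10):dx=-2,dy=-5->C
  (9,10):dx=-6,dy=-8->C
Step 2: C = 25, D = 20, total pairs = 45.
Step 3: tau = (C - D)/(n(n-1)/2) = (25 - 20)/45 = 0.111111.
Step 4: Exact two-sided p-value (enumerate n! = 3628800 permutations of y under H0): p = 0.727490.
Step 5: alpha = 0.05. fail to reject H0.

tau_b = 0.1111 (C=25, D=20), p = 0.727490, fail to reject H0.


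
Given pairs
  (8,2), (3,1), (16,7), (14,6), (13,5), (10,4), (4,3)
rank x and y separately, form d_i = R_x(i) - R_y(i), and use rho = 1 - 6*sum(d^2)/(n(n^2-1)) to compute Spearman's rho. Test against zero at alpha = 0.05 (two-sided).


Step 1: Rank x and y separately (midranks; no ties here).
rank(x): 8->3, 3->1, 16->7, 14->6, 13->5, 10->4, 4->2
rank(y): 2->2, 1->1, 7->7, 6->6, 5->5, 4->4, 3->3
Step 2: d_i = R_x(i) - R_y(i); compute d_i^2.
  (3-2)^2=1, (1-1)^2=0, (7-7)^2=0, (6-6)^2=0, (5-5)^2=0, (4-4)^2=0, (2-3)^2=1
sum(d^2) = 2.
Step 3: rho = 1 - 6*2 / (7*(7^2 - 1)) = 1 - 12/336 = 0.964286.
Step 4: Under H0, t = rho * sqrt((n-2)/(1-rho^2)) = 8.1408 ~ t(5).
Step 5: Two-sided p-value from the t-distribution with 5 df = 0.000454.
Step 6: alpha = 0.05. reject H0.

rho = 0.9643, p = 0.000454, reject H0 at alpha = 0.05.


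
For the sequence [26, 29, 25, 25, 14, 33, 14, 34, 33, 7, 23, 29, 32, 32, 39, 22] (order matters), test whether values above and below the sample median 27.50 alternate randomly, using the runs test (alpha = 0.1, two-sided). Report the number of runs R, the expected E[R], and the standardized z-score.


Step 1: Compute median = 27.50; label A = above, B = below.
Labels in order: BABBBABAABBAAAAB  (n_A = 8, n_B = 8)
Step 2: Count runs R = 9.
Step 3: Under H0 (random ordering), E[R] = 2*n_A*n_B/(n_A+n_B) + 1 = 2*8*8/16 + 1 = 9.0000.
        Var[R] = 2*n_A*n_B*(2*n_A*n_B - n_A - n_B) / ((n_A+n_B)^2 * (n_A+n_B-1)) = 14336/3840 = 3.7333.
        SD[R] = 1.9322.
Step 4: R = E[R], so z = 0 with no continuity correction.
Step 5: Two-sided p-value via normal approximation = 2*(1 - Phi(|z|)) = 1.000000.
Step 6: alpha = 0.1. fail to reject H0.

R = 9, z = 0.0000, p = 1.000000, fail to reject H0.


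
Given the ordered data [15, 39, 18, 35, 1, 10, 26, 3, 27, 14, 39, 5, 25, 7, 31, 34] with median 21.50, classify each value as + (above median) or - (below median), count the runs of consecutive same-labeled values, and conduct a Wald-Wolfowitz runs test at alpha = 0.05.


Step 1: Compute median = 21.50; label A = above, B = below.
Labels in order: BABABBABABABABAA  (n_A = 8, n_B = 8)
Step 2: Count runs R = 14.
Step 3: Under H0 (random ordering), E[R] = 2*n_A*n_B/(n_A+n_B) + 1 = 2*8*8/16 + 1 = 9.0000.
        Var[R] = 2*n_A*n_B*(2*n_A*n_B - n_A - n_B) / ((n_A+n_B)^2 * (n_A+n_B-1)) = 14336/3840 = 3.7333.
        SD[R] = 1.9322.
Step 4: Continuity-corrected z = (R - 0.5 - E[R]) / SD[R] = (14 - 0.5 - 9.0000) / 1.9322 = 2.3290.
Step 5: Two-sided p-value via normal approximation = 2*(1 - Phi(|z|)) = 0.019861.
Step 6: alpha = 0.05. reject H0.

R = 14, z = 2.3290, p = 0.019861, reject H0.


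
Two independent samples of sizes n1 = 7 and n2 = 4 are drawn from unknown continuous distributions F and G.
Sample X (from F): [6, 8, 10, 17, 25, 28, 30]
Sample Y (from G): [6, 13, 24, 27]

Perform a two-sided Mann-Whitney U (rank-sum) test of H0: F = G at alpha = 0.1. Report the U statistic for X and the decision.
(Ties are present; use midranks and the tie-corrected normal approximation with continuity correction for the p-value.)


Step 1: Combine and sort all 11 observations; assign midranks.
sorted (value, group): (6,X), (6,Y), (8,X), (10,X), (13,Y), (17,X), (24,Y), (25,X), (27,Y), (28,X), (30,X)
ranks: 6->1.5, 6->1.5, 8->3, 10->4, 13->5, 17->6, 24->7, 25->8, 27->9, 28->10, 30->11
Step 2: Rank sum for X: R1 = 1.5 + 3 + 4 + 6 + 8 + 10 + 11 = 43.5.
Step 3: U_X = R1 - n1(n1+1)/2 = 43.5 - 7*8/2 = 43.5 - 28 = 15.5.
       U_Y = n1*n2 - U_X = 28 - 15.5 = 12.5.
Step 4: Ties are present, so use the tie-corrected normal approximation (with continuity correction) for the p-value.
Step 5: p-value = 0.849769; compare to alpha = 0.1. fail to reject H0.

U_X = 15.5, p = 0.849769, fail to reject H0 at alpha = 0.1.


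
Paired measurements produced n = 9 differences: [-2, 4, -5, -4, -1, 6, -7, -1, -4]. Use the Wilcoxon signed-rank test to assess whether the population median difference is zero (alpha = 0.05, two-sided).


Step 1: Drop any zero differences (none here) and take |d_i|.
|d| = [2, 4, 5, 4, 1, 6, 7, 1, 4]
Step 2: Midrank |d_i| (ties get averaged ranks).
ranks: |2|->3, |4|->5, |5|->7, |4|->5, |1|->1.5, |6|->8, |7|->9, |1|->1.5, |4|->5
Step 3: Attach original signs; sum ranks with positive sign and with negative sign.
W+ = 5 + 8 = 13
W- = 3 + 7 + 5 + 1.5 + 9 + 1.5 + 5 = 32
(Check: W+ + W- = 45 should equal n(n+1)/2 = 45.)
Step 4: Test statistic W = min(W+, W-) = 13.
Step 5: Ties in |d|, so use the tie-corrected normal approximation.
        E[W] = n(n+1)/4 = 9*10/4 = 22.5.
        Tie groups: |d|=1 (t=2), |d|=4 (t=3); sum(t^3 - t) = 30.
        Var[W] = n(n+1)(2n+1)/24 - sum(t^3-t)/48 = 1710/24 - 30/48 = 70.625.
        z = (W - E[W]) / sqrt(Var[W]) = (13 - 22.5) / 8.4039 = -1.1304.
        Two-sided p = 2*Phi(z) = 0.258294.
Step 6: alpha = 0.05. fail to reject H0.

W+ = 13, W- = 32, W = min = 13, p = 0.258294, fail to reject H0.


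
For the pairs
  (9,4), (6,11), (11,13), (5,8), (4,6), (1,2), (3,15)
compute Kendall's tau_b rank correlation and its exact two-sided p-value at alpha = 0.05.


Step 1: Enumerate the 21 unordered pairs (i,j) with i<j and classify each by sign(x_j-x_i) * sign(y_j-y_i).
  (1,2):dx=-3,dy=+7->D; (1,3):dx=+2,dy=+9->C; (1,4):dx=-4,dy=+4->D; (1,5):dx=-5,dy=+2->D
  (1,6):dx=-8,dy=-2->C; (1,7):dx=-6,dy=+11->D; (2,3):dx=+5,dy=+2->C; (2,4):dx=-1,dy=-3->C
  (2,5):dx=-2,dy=-5->C; (2,6):dx=-5,dy=-9->C; (2,7):dx=-3,dy=+4->D; (3,4):dx=-6,dy=-5->C
  (3,5):dx=-7,dy=-7->C; (3,6):dx=-10,dy=-11->C; (3,7):dx=-8,dy=+2->D; (4,5):dx=-1,dy=-2->C
  (4,6):dx=-4,dy=-6->C; (4,7):dx=-2,dy=+7->D; (5,6):dx=-3,dy=-4->C; (5,7):dx=-1,dy=+9->D
  (6,7):dx=+2,dy=+13->C
Step 2: C = 13, D = 8, total pairs = 21.
Step 3: tau = (C - D)/(n(n-1)/2) = (13 - 8)/21 = 0.238095.
Step 4: Exact two-sided p-value (enumerate n! = 5040 permutations of y under H0): p = 0.561905.
Step 5: alpha = 0.05. fail to reject H0.

tau_b = 0.2381 (C=13, D=8), p = 0.561905, fail to reject H0.


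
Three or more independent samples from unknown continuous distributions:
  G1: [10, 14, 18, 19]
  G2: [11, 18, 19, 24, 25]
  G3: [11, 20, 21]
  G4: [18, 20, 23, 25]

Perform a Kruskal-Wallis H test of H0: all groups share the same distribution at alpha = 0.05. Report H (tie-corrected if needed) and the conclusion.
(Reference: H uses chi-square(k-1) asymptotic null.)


Step 1: Combine all N = 16 observations and assign midranks.
sorted (value, group, rank): (10,G1,1), (11,G2,2.5), (11,G3,2.5), (14,G1,4), (18,G1,6), (18,G2,6), (18,G4,6), (19,G1,8.5), (19,G2,8.5), (20,G3,10.5), (20,G4,10.5), (21,G3,12), (23,G4,13), (24,G2,14), (25,G2,15.5), (25,G4,15.5)
Step 2: Sum ranks within each group.
R_1 = 19.5 (n_1 = 4)
R_2 = 46.5 (n_2 = 5)
R_3 = 25 (n_3 = 3)
R_4 = 45 (n_4 = 4)
Step 3: H = 12/(N(N+1)) * sum(R_i^2/n_i) - 3(N+1)
     = 12/(16*17) * (19.5^2/4 + 46.5^2/5 + 25^2/3 + 45^2/4) - 3*17
     = 0.044118 * 1242.1 - 51
     = 3.798346.
Step 4: Ties present; correction factor C = 1 - 48/(16^3 - 16) = 0.988235. Corrected H = 3.798346 / 0.988235 = 3.843564.
Step 5: Under H0, H ~ chi^2(3); p-value = 0.278859.
Step 6: alpha = 0.05. fail to reject H0.

H = 3.8436, df = 3, p = 0.278859, fail to reject H0.


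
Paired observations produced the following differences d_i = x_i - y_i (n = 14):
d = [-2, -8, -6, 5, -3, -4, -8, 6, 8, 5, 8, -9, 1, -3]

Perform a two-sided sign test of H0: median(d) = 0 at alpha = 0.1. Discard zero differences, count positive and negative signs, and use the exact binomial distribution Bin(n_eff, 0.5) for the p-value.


Step 1: Discard zero differences. Original n = 14; n_eff = number of nonzero differences = 14.
Nonzero differences (with sign): -2, -8, -6, +5, -3, -4, -8, +6, +8, +5, +8, -9, +1, -3
Step 2: Count signs: positive = 6, negative = 8.
Step 3: Under H0: P(positive) = 0.5, so the number of positives S ~ Bin(14, 0.5).
Step 4: Two-sided exact p-value = sum of Bin(14,0.5) probabilities at or below the observed probability = 0.790527.
Step 5: alpha = 0.1. fail to reject H0.

n_eff = 14, pos = 6, neg = 8, p = 0.790527, fail to reject H0.


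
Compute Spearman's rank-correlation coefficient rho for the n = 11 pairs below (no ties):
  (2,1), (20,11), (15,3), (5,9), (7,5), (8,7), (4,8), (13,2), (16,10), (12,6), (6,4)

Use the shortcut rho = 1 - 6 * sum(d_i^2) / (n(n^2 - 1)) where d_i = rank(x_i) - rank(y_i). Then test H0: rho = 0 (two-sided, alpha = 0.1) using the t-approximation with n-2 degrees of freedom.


Step 1: Rank x and y separately (midranks; no ties here).
rank(x): 2->1, 20->11, 15->9, 5->3, 7->5, 8->6, 4->2, 13->8, 16->10, 12->7, 6->4
rank(y): 1->1, 11->11, 3->3, 9->9, 5->5, 7->7, 8->8, 2->2, 10->10, 6->6, 4->4
Step 2: d_i = R_x(i) - R_y(i); compute d_i^2.
  (1-1)^2=0, (11-11)^2=0, (9-3)^2=36, (3-9)^2=36, (5-5)^2=0, (6-7)^2=1, (2-8)^2=36, (8-2)^2=36, (10-10)^2=0, (7-6)^2=1, (4-4)^2=0
sum(d^2) = 146.
Step 3: rho = 1 - 6*146 / (11*(11^2 - 1)) = 1 - 876/1320 = 0.336364.
Step 4: Under H0, t = rho * sqrt((n-2)/(1-rho^2)) = 1.0715 ~ t(9).
Step 5: Two-sided p-value from the t-distribution with 9 df = 0.311824.
Step 6: alpha = 0.1. fail to reject H0.

rho = 0.3364, p = 0.311824, fail to reject H0 at alpha = 0.1.


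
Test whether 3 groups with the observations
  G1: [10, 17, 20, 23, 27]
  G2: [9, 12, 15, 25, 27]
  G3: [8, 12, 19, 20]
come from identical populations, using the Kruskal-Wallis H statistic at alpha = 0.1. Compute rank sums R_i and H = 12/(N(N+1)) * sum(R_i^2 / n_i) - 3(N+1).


Step 1: Combine all N = 14 observations and assign midranks.
sorted (value, group, rank): (8,G3,1), (9,G2,2), (10,G1,3), (12,G2,4.5), (12,G3,4.5), (15,G2,6), (17,G1,7), (19,G3,8), (20,G1,9.5), (20,G3,9.5), (23,G1,11), (25,G2,12), (27,G1,13.5), (27,G2,13.5)
Step 2: Sum ranks within each group.
R_1 = 44 (n_1 = 5)
R_2 = 38 (n_2 = 5)
R_3 = 23 (n_3 = 4)
Step 3: H = 12/(N(N+1)) * sum(R_i^2/n_i) - 3(N+1)
     = 12/(14*15) * (44^2/5 + 38^2/5 + 23^2/4) - 3*15
     = 0.057143 * 808.25 - 45
     = 1.185714.
Step 4: Ties present; correction factor C = 1 - 18/(14^3 - 14) = 0.993407. Corrected H = 1.185714 / 0.993407 = 1.193584.
Step 5: Under H0, H ~ chi^2(2); p-value = 0.550575.
Step 6: alpha = 0.1. fail to reject H0.

H = 1.1936, df = 2, p = 0.550575, fail to reject H0.


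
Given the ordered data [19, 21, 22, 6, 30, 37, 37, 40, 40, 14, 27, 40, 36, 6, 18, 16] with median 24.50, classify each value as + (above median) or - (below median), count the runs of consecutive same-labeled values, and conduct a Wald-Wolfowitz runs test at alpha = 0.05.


Step 1: Compute median = 24.50; label A = above, B = below.
Labels in order: BBBBAAAAABAAABBB  (n_A = 8, n_B = 8)
Step 2: Count runs R = 5.
Step 3: Under H0 (random ordering), E[R] = 2*n_A*n_B/(n_A+n_B) + 1 = 2*8*8/16 + 1 = 9.0000.
        Var[R] = 2*n_A*n_B*(2*n_A*n_B - n_A - n_B) / ((n_A+n_B)^2 * (n_A+n_B-1)) = 14336/3840 = 3.7333.
        SD[R] = 1.9322.
Step 4: Continuity-corrected z = (R + 0.5 - E[R]) / SD[R] = (5 + 0.5 - 9.0000) / 1.9322 = -1.8114.
Step 5: Two-sided p-value via normal approximation = 2*(1 - Phi(|z|)) = 0.070076.
Step 6: alpha = 0.05. fail to reject H0.

R = 5, z = -1.8114, p = 0.070076, fail to reject H0.


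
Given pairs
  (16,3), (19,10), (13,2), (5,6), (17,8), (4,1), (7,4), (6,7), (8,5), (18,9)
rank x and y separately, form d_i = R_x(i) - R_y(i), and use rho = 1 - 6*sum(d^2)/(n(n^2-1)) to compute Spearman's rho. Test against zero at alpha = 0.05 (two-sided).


Step 1: Rank x and y separately (midranks; no ties here).
rank(x): 16->7, 19->10, 13->6, 5->2, 17->8, 4->1, 7->4, 6->3, 8->5, 18->9
rank(y): 3->3, 10->10, 2->2, 6->6, 8->8, 1->1, 4->4, 7->7, 5->5, 9->9
Step 2: d_i = R_x(i) - R_y(i); compute d_i^2.
  (7-3)^2=16, (10-10)^2=0, (6-2)^2=16, (2-6)^2=16, (8-8)^2=0, (1-1)^2=0, (4-4)^2=0, (3-7)^2=16, (5-5)^2=0, (9-9)^2=0
sum(d^2) = 64.
Step 3: rho = 1 - 6*64 / (10*(10^2 - 1)) = 1 - 384/990 = 0.612121.
Step 4: Under H0, t = rho * sqrt((n-2)/(1-rho^2)) = 2.1895 ~ t(8).
Step 5: Two-sided p-value from the t-distribution with 8 df = 0.059972.
Step 6: alpha = 0.05. fail to reject H0.

rho = 0.6121, p = 0.059972, fail to reject H0 at alpha = 0.05.


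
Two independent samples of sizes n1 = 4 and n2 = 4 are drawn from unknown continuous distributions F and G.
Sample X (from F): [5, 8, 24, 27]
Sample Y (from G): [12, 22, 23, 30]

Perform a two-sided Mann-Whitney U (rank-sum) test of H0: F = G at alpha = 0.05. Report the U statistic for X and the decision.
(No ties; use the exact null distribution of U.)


Step 1: Combine and sort all 8 observations; assign midranks.
sorted (value, group): (5,X), (8,X), (12,Y), (22,Y), (23,Y), (24,X), (27,X), (30,Y)
ranks: 5->1, 8->2, 12->3, 22->4, 23->5, 24->6, 27->7, 30->8
Step 2: Rank sum for X: R1 = 1 + 2 + 6 + 7 = 16.
Step 3: U_X = R1 - n1(n1+1)/2 = 16 - 4*5/2 = 16 - 10 = 6.
       U_Y = n1*n2 - U_X = 16 - 6 = 10.
Step 4: No ties, so the exact null distribution of U (based on enumerating the C(8,4) = 70 equally likely rank assignments) gives the two-sided p-value.
Step 5: p-value = 0.685714; compare to alpha = 0.05. fail to reject H0.

U_X = 6, p = 0.685714, fail to reject H0 at alpha = 0.05.


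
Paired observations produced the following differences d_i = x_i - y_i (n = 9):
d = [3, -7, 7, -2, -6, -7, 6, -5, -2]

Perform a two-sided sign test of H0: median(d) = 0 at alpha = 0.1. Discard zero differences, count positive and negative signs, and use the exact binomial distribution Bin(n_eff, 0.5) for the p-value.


Step 1: Discard zero differences. Original n = 9; n_eff = number of nonzero differences = 9.
Nonzero differences (with sign): +3, -7, +7, -2, -6, -7, +6, -5, -2
Step 2: Count signs: positive = 3, negative = 6.
Step 3: Under H0: P(positive) = 0.5, so the number of positives S ~ Bin(9, 0.5).
Step 4: Two-sided exact p-value = sum of Bin(9,0.5) probabilities at or below the observed probability = 0.507812.
Step 5: alpha = 0.1. fail to reject H0.

n_eff = 9, pos = 3, neg = 6, p = 0.507812, fail to reject H0.


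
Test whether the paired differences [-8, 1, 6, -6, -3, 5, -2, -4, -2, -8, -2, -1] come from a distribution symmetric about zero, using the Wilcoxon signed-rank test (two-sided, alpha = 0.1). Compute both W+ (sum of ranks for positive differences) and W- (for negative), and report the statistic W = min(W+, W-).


Step 1: Drop any zero differences (none here) and take |d_i|.
|d| = [8, 1, 6, 6, 3, 5, 2, 4, 2, 8, 2, 1]
Step 2: Midrank |d_i| (ties get averaged ranks).
ranks: |8|->11.5, |1|->1.5, |6|->9.5, |6|->9.5, |3|->6, |5|->8, |2|->4, |4|->7, |2|->4, |8|->11.5, |2|->4, |1|->1.5
Step 3: Attach original signs; sum ranks with positive sign and with negative sign.
W+ = 1.5 + 9.5 + 8 = 19
W- = 11.5 + 9.5 + 6 + 4 + 7 + 4 + 11.5 + 4 + 1.5 = 59
(Check: W+ + W- = 78 should equal n(n+1)/2 = 78.)
Step 4: Test statistic W = min(W+, W-) = 19.
Step 5: Ties in |d|, so use the tie-corrected normal approximation.
        E[W] = n(n+1)/4 = 12*13/4 = 39.
        Tie groups: |d|=1 (t=2), |d|=2 (t=3), |d|=6 (t=2), |d|=8 (t=2); sum(t^3 - t) = 42.
        Var[W] = n(n+1)(2n+1)/24 - sum(t^3-t)/48 = 3900/24 - 42/48 = 161.625.
        z = (W - E[W]) / sqrt(Var[W]) = (19 - 39) / 12.7132 = -1.5732.
        Two-sided p = 2*Phi(z) = 0.115679.
Step 6: alpha = 0.1. fail to reject H0.

W+ = 19, W- = 59, W = min = 19, p = 0.115679, fail to reject H0.


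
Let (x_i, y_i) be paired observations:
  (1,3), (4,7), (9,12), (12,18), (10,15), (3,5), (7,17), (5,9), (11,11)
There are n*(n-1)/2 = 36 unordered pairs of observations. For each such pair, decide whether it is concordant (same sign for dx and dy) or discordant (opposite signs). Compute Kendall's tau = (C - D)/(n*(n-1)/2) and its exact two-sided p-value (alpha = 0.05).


Step 1: Enumerate the 36 unordered pairs (i,j) with i<j and classify each by sign(x_j-x_i) * sign(y_j-y_i).
  (1,2):dx=+3,dy=+4->C; (1,3):dx=+8,dy=+9->C; (1,4):dx=+11,dy=+15->C; (1,5):dx=+9,dy=+12->C
  (1,6):dx=+2,dy=+2->C; (1,7):dx=+6,dy=+14->C; (1,8):dx=+4,dy=+6->C; (1,9):dx=+10,dy=+8->C
  (2,3):dx=+5,dy=+5->C; (2,4):dx=+8,dy=+11->C; (2,5):dx=+6,dy=+8->C; (2,6):dx=-1,dy=-2->C
  (2,7):dx=+3,dy=+10->C; (2,8):dx=+1,dy=+2->C; (2,9):dx=+7,dy=+4->C; (3,4):dx=+3,dy=+6->C
  (3,5):dx=+1,dy=+3->C; (3,6):dx=-6,dy=-7->C; (3,7):dx=-2,dy=+5->D; (3,8):dx=-4,dy=-3->C
  (3,9):dx=+2,dy=-1->D; (4,5):dx=-2,dy=-3->C; (4,6):dx=-9,dy=-13->C; (4,7):dx=-5,dy=-1->C
  (4,8):dx=-7,dy=-9->C; (4,9):dx=-1,dy=-7->C; (5,6):dx=-7,dy=-10->C; (5,7):dx=-3,dy=+2->D
  (5,8):dx=-5,dy=-6->C; (5,9):dx=+1,dy=-4->D; (6,7):dx=+4,dy=+12->C; (6,8):dx=+2,dy=+4->C
  (6,9):dx=+8,dy=+6->C; (7,8):dx=-2,dy=-8->C; (7,9):dx=+4,dy=-6->D; (8,9):dx=+6,dy=+2->C
Step 2: C = 31, D = 5, total pairs = 36.
Step 3: tau = (C - D)/(n(n-1)/2) = (31 - 5)/36 = 0.722222.
Step 4: Exact two-sided p-value (enumerate n! = 362880 permutations of y under H0): p = 0.005886.
Step 5: alpha = 0.05. reject H0.

tau_b = 0.7222 (C=31, D=5), p = 0.005886, reject H0.


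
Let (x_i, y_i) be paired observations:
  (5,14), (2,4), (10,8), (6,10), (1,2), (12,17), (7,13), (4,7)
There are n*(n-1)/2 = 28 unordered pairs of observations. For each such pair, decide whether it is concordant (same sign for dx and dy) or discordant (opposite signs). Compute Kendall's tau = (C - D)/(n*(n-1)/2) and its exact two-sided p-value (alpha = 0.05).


Step 1: Enumerate the 28 unordered pairs (i,j) with i<j and classify each by sign(x_j-x_i) * sign(y_j-y_i).
  (1,2):dx=-3,dy=-10->C; (1,3):dx=+5,dy=-6->D; (1,4):dx=+1,dy=-4->D; (1,5):dx=-4,dy=-12->C
  (1,6):dx=+7,dy=+3->C; (1,7):dx=+2,dy=-1->D; (1,8):dx=-1,dy=-7->C; (2,3):dx=+8,dy=+4->C
  (2,4):dx=+4,dy=+6->C; (2,5):dx=-1,dy=-2->C; (2,6):dx=+10,dy=+13->C; (2,7):dx=+5,dy=+9->C
  (2,8):dx=+2,dy=+3->C; (3,4):dx=-4,dy=+2->D; (3,5):dx=-9,dy=-6->C; (3,6):dx=+2,dy=+9->C
  (3,7):dx=-3,dy=+5->D; (3,8):dx=-6,dy=-1->C; (4,5):dx=-5,dy=-8->C; (4,6):dx=+6,dy=+7->C
  (4,7):dx=+1,dy=+3->C; (4,8):dx=-2,dy=-3->C; (5,6):dx=+11,dy=+15->C; (5,7):dx=+6,dy=+11->C
  (5,8):dx=+3,dy=+5->C; (6,7):dx=-5,dy=-4->C; (6,8):dx=-8,dy=-10->C; (7,8):dx=-3,dy=-6->C
Step 2: C = 23, D = 5, total pairs = 28.
Step 3: tau = (C - D)/(n(n-1)/2) = (23 - 5)/28 = 0.642857.
Step 4: Exact two-sided p-value (enumerate n! = 40320 permutations of y under H0): p = 0.031151.
Step 5: alpha = 0.05. reject H0.

tau_b = 0.6429 (C=23, D=5), p = 0.031151, reject H0.


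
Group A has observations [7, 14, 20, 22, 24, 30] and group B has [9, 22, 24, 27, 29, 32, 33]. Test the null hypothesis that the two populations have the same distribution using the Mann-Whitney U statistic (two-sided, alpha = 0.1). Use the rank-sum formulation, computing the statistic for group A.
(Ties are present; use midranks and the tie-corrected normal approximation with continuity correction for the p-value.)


Step 1: Combine and sort all 13 observations; assign midranks.
sorted (value, group): (7,X), (9,Y), (14,X), (20,X), (22,X), (22,Y), (24,X), (24,Y), (27,Y), (29,Y), (30,X), (32,Y), (33,Y)
ranks: 7->1, 9->2, 14->3, 20->4, 22->5.5, 22->5.5, 24->7.5, 24->7.5, 27->9, 29->10, 30->11, 32->12, 33->13
Step 2: Rank sum for X: R1 = 1 + 3 + 4 + 5.5 + 7.5 + 11 = 32.
Step 3: U_X = R1 - n1(n1+1)/2 = 32 - 6*7/2 = 32 - 21 = 11.
       U_Y = n1*n2 - U_X = 42 - 11 = 31.
Step 4: Ties are present, so use the tie-corrected normal approximation (with continuity correction) for the p-value.
Step 5: p-value = 0.173549; compare to alpha = 0.1. fail to reject H0.

U_X = 11, p = 0.173549, fail to reject H0 at alpha = 0.1.


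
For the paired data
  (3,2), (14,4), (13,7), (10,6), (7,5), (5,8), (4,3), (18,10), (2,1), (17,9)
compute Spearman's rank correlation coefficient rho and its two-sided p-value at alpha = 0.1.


Step 1: Rank x and y separately (midranks; no ties here).
rank(x): 3->2, 14->8, 13->7, 10->6, 7->5, 5->4, 4->3, 18->10, 2->1, 17->9
rank(y): 2->2, 4->4, 7->7, 6->6, 5->5, 8->8, 3->3, 10->10, 1->1, 9->9
Step 2: d_i = R_x(i) - R_y(i); compute d_i^2.
  (2-2)^2=0, (8-4)^2=16, (7-7)^2=0, (6-6)^2=0, (5-5)^2=0, (4-8)^2=16, (3-3)^2=0, (10-10)^2=0, (1-1)^2=0, (9-9)^2=0
sum(d^2) = 32.
Step 3: rho = 1 - 6*32 / (10*(10^2 - 1)) = 1 - 192/990 = 0.806061.
Step 4: Under H0, t = rho * sqrt((n-2)/(1-rho^2)) = 3.8522 ~ t(8).
Step 5: Two-sided p-value from the t-distribution with 8 df = 0.004862.
Step 6: alpha = 0.1. reject H0.

rho = 0.8061, p = 0.004862, reject H0 at alpha = 0.1.


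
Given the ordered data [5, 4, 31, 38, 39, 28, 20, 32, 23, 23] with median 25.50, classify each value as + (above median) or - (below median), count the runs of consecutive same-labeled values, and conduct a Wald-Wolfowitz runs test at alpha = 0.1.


Step 1: Compute median = 25.50; label A = above, B = below.
Labels in order: BBAAAABABB  (n_A = 5, n_B = 5)
Step 2: Count runs R = 5.
Step 3: Under H0 (random ordering), E[R] = 2*n_A*n_B/(n_A+n_B) + 1 = 2*5*5/10 + 1 = 6.0000.
        Var[R] = 2*n_A*n_B*(2*n_A*n_B - n_A - n_B) / ((n_A+n_B)^2 * (n_A+n_B-1)) = 2000/900 = 2.2222.
        SD[R] = 1.4907.
Step 4: Continuity-corrected z = (R + 0.5 - E[R]) / SD[R] = (5 + 0.5 - 6.0000) / 1.4907 = -0.3354.
Step 5: Two-sided p-value via normal approximation = 2*(1 - Phi(|z|)) = 0.737316.
Step 6: alpha = 0.1. fail to reject H0.

R = 5, z = -0.3354, p = 0.737316, fail to reject H0.


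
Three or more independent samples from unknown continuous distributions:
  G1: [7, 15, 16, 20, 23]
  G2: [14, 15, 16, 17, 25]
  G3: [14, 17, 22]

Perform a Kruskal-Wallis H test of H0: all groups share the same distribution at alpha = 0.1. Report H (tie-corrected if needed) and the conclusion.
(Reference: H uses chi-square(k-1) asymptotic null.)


Step 1: Combine all N = 13 observations and assign midranks.
sorted (value, group, rank): (7,G1,1), (14,G2,2.5), (14,G3,2.5), (15,G1,4.5), (15,G2,4.5), (16,G1,6.5), (16,G2,6.5), (17,G2,8.5), (17,G3,8.5), (20,G1,10), (22,G3,11), (23,G1,12), (25,G2,13)
Step 2: Sum ranks within each group.
R_1 = 34 (n_1 = 5)
R_2 = 35 (n_2 = 5)
R_3 = 22 (n_3 = 3)
Step 3: H = 12/(N(N+1)) * sum(R_i^2/n_i) - 3(N+1)
     = 12/(13*14) * (34^2/5 + 35^2/5 + 22^2/3) - 3*14
     = 0.065934 * 637.533 - 42
     = 0.035165.
Step 4: Ties present; correction factor C = 1 - 24/(13^3 - 13) = 0.989011. Corrected H = 0.035165 / 0.989011 = 0.035556.
Step 5: Under H0, H ~ chi^2(2); p-value = 0.982379.
Step 6: alpha = 0.1. fail to reject H0.

H = 0.0356, df = 2, p = 0.982379, fail to reject H0.


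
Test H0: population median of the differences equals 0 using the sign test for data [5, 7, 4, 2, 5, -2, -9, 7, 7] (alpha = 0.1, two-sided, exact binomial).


Step 1: Discard zero differences. Original n = 9; n_eff = number of nonzero differences = 9.
Nonzero differences (with sign): +5, +7, +4, +2, +5, -2, -9, +7, +7
Step 2: Count signs: positive = 7, negative = 2.
Step 3: Under H0: P(positive) = 0.5, so the number of positives S ~ Bin(9, 0.5).
Step 4: Two-sided exact p-value = sum of Bin(9,0.5) probabilities at or below the observed probability = 0.179688.
Step 5: alpha = 0.1. fail to reject H0.

n_eff = 9, pos = 7, neg = 2, p = 0.179688, fail to reject H0.


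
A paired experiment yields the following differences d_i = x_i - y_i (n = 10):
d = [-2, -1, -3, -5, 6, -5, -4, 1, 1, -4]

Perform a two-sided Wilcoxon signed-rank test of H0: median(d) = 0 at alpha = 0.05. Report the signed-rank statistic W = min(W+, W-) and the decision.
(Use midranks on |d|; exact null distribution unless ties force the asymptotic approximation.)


Step 1: Drop any zero differences (none here) and take |d_i|.
|d| = [2, 1, 3, 5, 6, 5, 4, 1, 1, 4]
Step 2: Midrank |d_i| (ties get averaged ranks).
ranks: |2|->4, |1|->2, |3|->5, |5|->8.5, |6|->10, |5|->8.5, |4|->6.5, |1|->2, |1|->2, |4|->6.5
Step 3: Attach original signs; sum ranks with positive sign and with negative sign.
W+ = 10 + 2 + 2 = 14
W- = 4 + 2 + 5 + 8.5 + 8.5 + 6.5 + 6.5 = 41
(Check: W+ + W- = 55 should equal n(n+1)/2 = 55.)
Step 4: Test statistic W = min(W+, W-) = 14.
Step 5: Ties in |d|, so use the tie-corrected normal approximation.
        E[W] = n(n+1)/4 = 10*11/4 = 27.5.
        Tie groups: |d|=1 (t=3), |d|=4 (t=2), |d|=5 (t=2); sum(t^3 - t) = 36.
        Var[W] = n(n+1)(2n+1)/24 - sum(t^3-t)/48 = 2310/24 - 36/48 = 95.5.
        z = (W - E[W]) / sqrt(Var[W]) = (14 - 27.5) / 9.7724 = -1.3814.
        Two-sided p = 2*Phi(z) = 0.167144.
Step 6: alpha = 0.05. fail to reject H0.

W+ = 14, W- = 41, W = min = 14, p = 0.167144, fail to reject H0.


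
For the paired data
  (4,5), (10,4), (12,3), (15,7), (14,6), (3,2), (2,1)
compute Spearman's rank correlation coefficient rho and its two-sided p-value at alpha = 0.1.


Step 1: Rank x and y separately (midranks; no ties here).
rank(x): 4->3, 10->4, 12->5, 15->7, 14->6, 3->2, 2->1
rank(y): 5->5, 4->4, 3->3, 7->7, 6->6, 2->2, 1->1
Step 2: d_i = R_x(i) - R_y(i); compute d_i^2.
  (3-5)^2=4, (4-4)^2=0, (5-3)^2=4, (7-7)^2=0, (6-6)^2=0, (2-2)^2=0, (1-1)^2=0
sum(d^2) = 8.
Step 3: rho = 1 - 6*8 / (7*(7^2 - 1)) = 1 - 48/336 = 0.857143.
Step 4: Under H0, t = rho * sqrt((n-2)/(1-rho^2)) = 3.7210 ~ t(5).
Step 5: Two-sided p-value from the t-distribution with 5 df = 0.013697.
Step 6: alpha = 0.1. reject H0.

rho = 0.8571, p = 0.013697, reject H0 at alpha = 0.1.


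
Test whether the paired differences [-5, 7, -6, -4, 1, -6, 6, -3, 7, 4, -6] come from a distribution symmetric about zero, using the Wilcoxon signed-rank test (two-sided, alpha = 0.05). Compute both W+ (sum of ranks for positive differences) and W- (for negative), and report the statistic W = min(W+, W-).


Step 1: Drop any zero differences (none here) and take |d_i|.
|d| = [5, 7, 6, 4, 1, 6, 6, 3, 7, 4, 6]
Step 2: Midrank |d_i| (ties get averaged ranks).
ranks: |5|->5, |7|->10.5, |6|->7.5, |4|->3.5, |1|->1, |6|->7.5, |6|->7.5, |3|->2, |7|->10.5, |4|->3.5, |6|->7.5
Step 3: Attach original signs; sum ranks with positive sign and with negative sign.
W+ = 10.5 + 1 + 7.5 + 10.5 + 3.5 = 33
W- = 5 + 7.5 + 3.5 + 7.5 + 2 + 7.5 = 33
(Check: W+ + W- = 66 should equal n(n+1)/2 = 66.)
Step 4: Test statistic W = min(W+, W-) = 33.
Step 5: Ties in |d|, so use the tie-corrected normal approximation.
        E[W] = n(n+1)/4 = 11*12/4 = 33.
        Tie groups: |d|=4 (t=2), |d|=6 (t=4), |d|=7 (t=2); sum(t^3 - t) = 72.
        Var[W] = n(n+1)(2n+1)/24 - sum(t^3-t)/48 = 3036/24 - 72/48 = 125.
        z = (W - E[W]) / sqrt(Var[W]) = (33 - 33) / 11.1803 = 0.0000.
        Two-sided p = 2*Phi(z) = 1.000000.
Step 6: alpha = 0.05. fail to reject H0.

W+ = 33, W- = 33, W = min = 33, p = 1.000000, fail to reject H0.
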